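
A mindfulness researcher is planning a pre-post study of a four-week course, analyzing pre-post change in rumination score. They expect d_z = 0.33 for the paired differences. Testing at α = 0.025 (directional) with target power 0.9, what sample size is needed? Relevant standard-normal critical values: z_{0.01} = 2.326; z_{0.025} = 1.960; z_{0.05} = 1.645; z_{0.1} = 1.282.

n = 97 pairs

For a paired (one-sample on differences) test: n = ((z_{α} + z_β) / d)².
z_{α} + z_β = 1.960 + 1.282 = 3.242.
n = (3.242 / 0.33)² = 9.824² = 96.52.
Round up.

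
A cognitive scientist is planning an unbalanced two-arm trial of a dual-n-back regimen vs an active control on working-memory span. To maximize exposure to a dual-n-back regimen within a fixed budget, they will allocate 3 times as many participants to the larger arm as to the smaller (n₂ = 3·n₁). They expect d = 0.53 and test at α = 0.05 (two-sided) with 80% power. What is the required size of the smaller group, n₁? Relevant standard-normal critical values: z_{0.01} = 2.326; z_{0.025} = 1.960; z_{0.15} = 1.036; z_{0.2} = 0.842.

n₁ = 38

With allocation ratio k = n₂/n₁ = 3, Var(x̄₁−x̄₂) = σ²(1/n₁ + 1/(k·n₁)) = σ²·(k+1)/(k·n₁).
So n₁ = (1 + 1/k)·((z_{α/2} + z_β)/d)² = 1.333 × (2.802/0.53)².
n₁ = 1.333 × 27.95 = 37.3.
Round up: n₁ = 38, giving n₂ = 3 × 38 = 114.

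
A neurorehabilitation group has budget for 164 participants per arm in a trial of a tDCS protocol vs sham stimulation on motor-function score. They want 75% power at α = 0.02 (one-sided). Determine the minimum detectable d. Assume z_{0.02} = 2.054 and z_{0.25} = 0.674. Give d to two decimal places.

d_min ≈ 0.30

For two independent groups of n = 164 each: d_min = (z_{α} + z_β)·√(2/n).
z-sum = 2.054 + 0.674 = 2.728.
d_min = 2.728 × √(2/164) = 2.728 × 0.1104 = 0.301.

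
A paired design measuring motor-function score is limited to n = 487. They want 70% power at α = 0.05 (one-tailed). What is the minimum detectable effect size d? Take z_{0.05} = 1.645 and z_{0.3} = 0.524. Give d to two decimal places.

For a single sample (or paired design) of n = 487: d_min = (z_{α} + z_β)/√n.
z-sum = 1.645 + 0.524 = 2.169.
d_min = 2.169 / √487 = 2.169 / 22.068 = 0.098.

d_min ≈ 0.10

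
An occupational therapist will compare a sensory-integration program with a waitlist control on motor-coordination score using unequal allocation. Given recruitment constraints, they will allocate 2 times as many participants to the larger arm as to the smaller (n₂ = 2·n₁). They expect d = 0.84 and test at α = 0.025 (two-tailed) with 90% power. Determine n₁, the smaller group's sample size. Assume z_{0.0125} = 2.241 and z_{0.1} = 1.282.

With allocation ratio k = n₂/n₁ = 2, Var(x̄₁−x̄₂) = σ²(1/n₁ + 1/(k·n₁)) = σ²·(k+1)/(k·n₁).
So n₁ = (1 + 1/k)·((z_{α/2} + z_β)/d)² = 1.500 × (3.523/0.84)².
n₁ = 1.500 × 17.59 = 26.4.
Round up: n₁ = 27, giving n₂ = 2 × 27 = 54.

n₁ = 27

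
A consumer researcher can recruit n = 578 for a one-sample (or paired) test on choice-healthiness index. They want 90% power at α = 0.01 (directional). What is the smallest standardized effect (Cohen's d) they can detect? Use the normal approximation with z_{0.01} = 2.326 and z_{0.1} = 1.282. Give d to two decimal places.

d_min ≈ 0.15

For a single sample (or paired design) of n = 578: d_min = (z_{α} + z_β)/√n.
z-sum = 2.326 + 1.282 = 3.608.
d_min = 3.608 / √578 = 3.608 / 24.042 = 0.150.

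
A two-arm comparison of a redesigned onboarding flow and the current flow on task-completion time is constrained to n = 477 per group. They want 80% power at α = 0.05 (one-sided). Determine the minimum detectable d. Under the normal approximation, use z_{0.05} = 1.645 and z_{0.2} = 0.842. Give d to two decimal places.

For two independent groups of n = 477 each: d_min = (z_{α} + z_β)·√(2/n).
z-sum = 1.645 + 0.842 = 2.487.
d_min = 2.487 × √(2/477) = 2.487 × 0.0648 = 0.161.

d_min ≈ 0.16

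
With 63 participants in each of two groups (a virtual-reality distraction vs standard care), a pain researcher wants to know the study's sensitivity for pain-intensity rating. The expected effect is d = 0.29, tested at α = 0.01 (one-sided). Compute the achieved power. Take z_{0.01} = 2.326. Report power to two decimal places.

power ≈ 0.24

For two equal groups, power = Φ(d·√(n/2) − z_{α}).
d·√(n/2) = 0.29 × √(63/2) = 0.29 × 5.612 = 1.628.
z_β = 1.628 − 2.326 = -0.698.
Power = Φ(-0.698) = 0.242.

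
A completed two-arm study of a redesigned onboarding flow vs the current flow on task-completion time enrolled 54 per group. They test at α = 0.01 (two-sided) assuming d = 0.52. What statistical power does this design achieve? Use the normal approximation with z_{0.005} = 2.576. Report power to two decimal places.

power ≈ 0.55

For two equal groups, power = Φ(d·√(n/2) − z_{α/2}).
d·√(n/2) = 0.52 × √(54/2) = 0.52 × 5.196 = 2.702.
z_β = 2.702 − 2.576 = 0.126.
Power = Φ(0.126) = 0.550.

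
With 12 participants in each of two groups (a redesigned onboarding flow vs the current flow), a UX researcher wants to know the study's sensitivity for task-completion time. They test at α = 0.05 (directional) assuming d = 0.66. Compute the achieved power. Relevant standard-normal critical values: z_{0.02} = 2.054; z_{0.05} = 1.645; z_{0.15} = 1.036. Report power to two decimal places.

For two equal groups, power = Φ(d·√(n/2) − z_{α}).
d·√(n/2) = 0.66 × √(12/2) = 0.66 × 2.449 = 1.617.
z_β = 1.617 − 1.645 = -0.028.
Power = Φ(-0.028) = 0.489.

power ≈ 0.49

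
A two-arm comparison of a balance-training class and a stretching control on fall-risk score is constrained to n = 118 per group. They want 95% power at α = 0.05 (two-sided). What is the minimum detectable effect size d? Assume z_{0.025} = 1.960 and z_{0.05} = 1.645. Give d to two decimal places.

For two independent groups of n = 118 each: d_min = (z_{α/2} + z_β)·√(2/n).
z-sum = 1.960 + 1.645 = 3.605.
d_min = 3.605 × √(2/118) = 3.605 × 0.1302 = 0.469.

d_min ≈ 0.47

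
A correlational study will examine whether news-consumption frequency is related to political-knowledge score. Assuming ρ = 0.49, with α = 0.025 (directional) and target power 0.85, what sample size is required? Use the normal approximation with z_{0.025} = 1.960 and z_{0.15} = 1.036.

Fisher's z: C = ½·ln((1+r)/(1−r)) = ½·ln(2.9216) = 0.5361.
n = ((z_{α} + z_β)/C)² + 3.
(1.960 + 1.036) / 0.5361 = 2.996 / 0.5361 = 5.589.
n = 5.589² + 3 = 31.23 + 3 = 34.2.
Round up.

n = 35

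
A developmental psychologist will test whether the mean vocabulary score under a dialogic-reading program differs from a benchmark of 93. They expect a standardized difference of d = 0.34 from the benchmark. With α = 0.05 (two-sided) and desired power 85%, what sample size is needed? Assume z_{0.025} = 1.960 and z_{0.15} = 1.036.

n = 78

For a one-sample test: n = ((z_{α/2} + z_β) / d)².
z_{α/2} + z_β = 1.960 + 1.036 = 2.996.
n = (2.996 / 0.34)² = 8.812² = 77.65.
Round up.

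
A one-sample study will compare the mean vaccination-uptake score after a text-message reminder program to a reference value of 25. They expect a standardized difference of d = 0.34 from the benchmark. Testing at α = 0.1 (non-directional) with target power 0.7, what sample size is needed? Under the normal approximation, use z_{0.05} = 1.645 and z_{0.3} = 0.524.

n = 41

For a one-sample test: n = ((z_{α/2} + z_β) / d)².
z_{α/2} + z_β = 1.645 + 0.524 = 2.169.
n = (2.169 / 0.34)² = 6.379² = 40.70.
Round up.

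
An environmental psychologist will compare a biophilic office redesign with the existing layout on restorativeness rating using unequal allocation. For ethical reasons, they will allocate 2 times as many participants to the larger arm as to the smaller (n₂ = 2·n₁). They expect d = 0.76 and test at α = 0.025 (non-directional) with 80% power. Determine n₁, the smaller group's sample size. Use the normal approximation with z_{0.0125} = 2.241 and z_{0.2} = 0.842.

With allocation ratio k = n₂/n₁ = 2, Var(x̄₁−x̄₂) = σ²(1/n₁ + 1/(k·n₁)) = σ²·(k+1)/(k·n₁).
So n₁ = (1 + 1/k)·((z_{α/2} + z_β)/d)² = 1.500 × (3.083/0.76)².
n₁ = 1.500 × 16.46 = 24.7.
Round up: n₁ = 25, giving n₂ = 2 × 25 = 50.

n₁ = 25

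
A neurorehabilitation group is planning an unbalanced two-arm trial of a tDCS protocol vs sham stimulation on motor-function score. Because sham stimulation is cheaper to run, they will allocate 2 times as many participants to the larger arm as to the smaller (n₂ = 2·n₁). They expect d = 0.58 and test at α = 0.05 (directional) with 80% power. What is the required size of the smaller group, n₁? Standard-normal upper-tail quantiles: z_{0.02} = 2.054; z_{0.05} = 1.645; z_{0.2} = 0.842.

n₁ = 28

With allocation ratio k = n₂/n₁ = 2, Var(x̄₁−x̄₂) = σ²(1/n₁ + 1/(k·n₁)) = σ²·(k+1)/(k·n₁).
So n₁ = (1 + 1/k)·((z_{α} + z_β)/d)² = 1.500 × (2.487/0.58)².
n₁ = 1.500 × 18.39 = 27.6.
Round up: n₁ = 28, giving n₂ = 2 × 28 = 56.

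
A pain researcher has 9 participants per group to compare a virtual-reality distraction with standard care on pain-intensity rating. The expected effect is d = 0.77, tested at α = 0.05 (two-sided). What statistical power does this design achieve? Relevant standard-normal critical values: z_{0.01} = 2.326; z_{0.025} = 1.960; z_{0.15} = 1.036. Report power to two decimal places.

power ≈ 0.37

For two equal groups, power = Φ(d·√(n/2) − z_{α/2}).
d·√(n/2) = 0.77 × √(9/2) = 0.77 × 2.121 = 1.633.
z_β = 1.633 − 1.960 = -0.327.
Power = Φ(-0.327) = 0.372.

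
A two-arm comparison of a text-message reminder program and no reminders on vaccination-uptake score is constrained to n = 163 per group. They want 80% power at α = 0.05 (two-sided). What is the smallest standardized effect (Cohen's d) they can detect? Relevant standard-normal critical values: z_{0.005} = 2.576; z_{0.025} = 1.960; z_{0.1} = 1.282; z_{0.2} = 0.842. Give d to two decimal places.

d_min ≈ 0.31

For two independent groups of n = 163 each: d_min = (z_{α/2} + z_β)·√(2/n).
z-sum = 1.960 + 0.842 = 2.802.
d_min = 2.802 × √(2/163) = 2.802 × 0.1108 = 0.310.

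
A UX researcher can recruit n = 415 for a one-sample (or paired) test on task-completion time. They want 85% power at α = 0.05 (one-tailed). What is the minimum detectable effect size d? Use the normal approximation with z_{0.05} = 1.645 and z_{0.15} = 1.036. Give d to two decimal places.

d_min ≈ 0.13

For a single sample (or paired design) of n = 415: d_min = (z_{α} + z_β)/√n.
z-sum = 1.645 + 1.036 = 2.681.
d_min = 2.681 / √415 = 2.681 / 20.372 = 0.132.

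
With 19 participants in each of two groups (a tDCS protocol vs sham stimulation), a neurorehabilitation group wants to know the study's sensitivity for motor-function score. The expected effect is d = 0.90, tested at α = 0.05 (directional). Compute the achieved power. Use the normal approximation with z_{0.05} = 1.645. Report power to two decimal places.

For two equal groups, power = Φ(d·√(n/2) − z_{α}).
d·√(n/2) = 0.90 × √(19/2) = 0.90 × 3.082 = 2.774.
z_β = 2.774 − 1.645 = 1.129.
Power = Φ(1.129) = 0.871.

power ≈ 0.87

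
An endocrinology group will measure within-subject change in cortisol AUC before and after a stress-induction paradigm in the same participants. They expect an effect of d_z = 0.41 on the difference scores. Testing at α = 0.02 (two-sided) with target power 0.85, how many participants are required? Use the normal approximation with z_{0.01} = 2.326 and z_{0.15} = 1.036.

For a paired (one-sample on differences) test: n = ((z_{α/2} + z_β) / d)².
z_{α/2} + z_β = 2.326 + 1.036 = 3.362.
n = (3.362 / 0.41)² = 8.200² = 67.24.
Round up.

n = 68 pairs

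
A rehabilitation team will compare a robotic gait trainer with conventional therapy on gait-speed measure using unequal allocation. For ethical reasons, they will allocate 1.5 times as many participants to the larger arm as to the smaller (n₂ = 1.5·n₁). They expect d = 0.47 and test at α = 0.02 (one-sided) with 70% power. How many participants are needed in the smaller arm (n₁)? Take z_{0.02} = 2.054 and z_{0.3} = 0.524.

With allocation ratio k = n₂/n₁ = 1.5, Var(x̄₁−x̄₂) = σ²(1/n₁ + 1/(k·n₁)) = σ²·(k+1)/(k·n₁).
So n₁ = (1 + 1/k)·((z_{α} + z_β)/d)² = 1.667 × (2.578/0.47)².
n₁ = 1.667 × 30.09 = 50.1.
Round up: n₁ = 51, giving n₂ = ⌈1.5 × 51⌉ = ⌈76.5⌉ = 77.

n₁ = 51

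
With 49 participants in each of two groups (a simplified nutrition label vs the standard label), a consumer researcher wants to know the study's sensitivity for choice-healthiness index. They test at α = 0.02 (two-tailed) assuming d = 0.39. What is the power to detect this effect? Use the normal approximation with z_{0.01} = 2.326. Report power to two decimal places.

For two equal groups, power = Φ(d·√(n/2) − z_{α/2}).
d·√(n/2) = 0.39 × √(49/2) = 0.39 × 4.950 = 1.930.
z_β = 1.930 − 2.326 = -0.396.
Power = Φ(-0.396) = 0.346.

power ≈ 0.35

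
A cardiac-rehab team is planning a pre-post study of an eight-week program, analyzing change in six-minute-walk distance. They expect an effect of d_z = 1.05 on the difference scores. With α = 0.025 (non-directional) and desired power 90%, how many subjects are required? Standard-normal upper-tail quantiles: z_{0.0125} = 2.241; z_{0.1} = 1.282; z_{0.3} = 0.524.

For a paired (one-sample on differences) test: n = ((z_{α/2} + z_β) / d)².
z_{α/2} + z_β = 2.241 + 1.282 = 3.523.
n = (3.523 / 1.05)² = 3.355² = 11.26.
Round up.

n = 12 pairs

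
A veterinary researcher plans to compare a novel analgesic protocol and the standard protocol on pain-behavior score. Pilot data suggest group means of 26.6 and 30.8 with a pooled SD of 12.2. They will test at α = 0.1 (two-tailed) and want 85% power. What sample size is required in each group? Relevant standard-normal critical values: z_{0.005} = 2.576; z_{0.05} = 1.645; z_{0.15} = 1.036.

n = 122 per group

Cohen's d = |M₁ − M₂| / SD_pooled = |26.6 − 30.8| / 12.2 = 4.2 / 12.2 = 0.344.
For two independent groups with equal n: n = 2·((z_{α/2} + z_β) / d)².
z_{α/2} + z_β = 1.645 + 1.036 = 2.681.
n = 2 × (2.681 / 0.344)² = 2 × 7.794² = 2 × 60.74 = 121.5.
Round up to the next whole participant.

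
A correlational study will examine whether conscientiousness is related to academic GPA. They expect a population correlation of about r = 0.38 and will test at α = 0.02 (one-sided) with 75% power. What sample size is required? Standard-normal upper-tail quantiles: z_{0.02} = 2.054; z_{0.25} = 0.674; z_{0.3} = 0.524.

n = 50

Fisher's z: C = ½·ln((1+r)/(1−r)) = ½·ln(2.2258) = 0.4001.
n = ((z_{α} + z_β)/C)² + 3.
(2.054 + 0.674) / 0.4001 = 2.728 / 0.4001 = 6.818.
n = 6.818² + 3 = 46.49 + 3 = 49.5.
Round up.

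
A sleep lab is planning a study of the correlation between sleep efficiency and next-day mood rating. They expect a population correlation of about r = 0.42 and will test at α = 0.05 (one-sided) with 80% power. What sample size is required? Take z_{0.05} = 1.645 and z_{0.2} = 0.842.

Fisher's z: C = ½·ln((1+r)/(1−r)) = ½·ln(2.4483) = 0.4477.
n = ((z_{α} + z_β)/C)² + 3.
(1.645 + 0.842) / 0.4477 = 2.487 / 0.4477 = 5.555.
n = 5.555² + 3 = 30.86 + 3 = 33.9.
Round up.

n = 34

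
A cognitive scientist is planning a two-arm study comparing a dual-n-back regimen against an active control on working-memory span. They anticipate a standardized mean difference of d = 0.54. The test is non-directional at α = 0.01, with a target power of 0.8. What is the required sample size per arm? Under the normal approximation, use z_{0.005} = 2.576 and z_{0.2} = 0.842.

n = 81 per group

For two independent groups with equal n: n = 2·((z_{α/2} + z_β) / d)².
z_{α/2} + z_β = 2.576 + 0.842 = 3.418.
n = 2 × (3.418 / 0.54)² = 2 × 6.330² = 2 × 40.06 = 80.1.
Round up to the next whole participant.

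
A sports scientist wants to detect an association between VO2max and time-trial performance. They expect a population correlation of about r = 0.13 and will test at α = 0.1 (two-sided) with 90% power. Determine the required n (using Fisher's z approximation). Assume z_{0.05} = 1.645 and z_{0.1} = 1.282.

n = 505

Fisher's z: C = ½·ln((1+r)/(1−r)) = ½·ln(1.2989) = 0.1307.
n = ((z_{α/2} + z_β)/C)² + 3.
(1.645 + 1.282) / 0.1307 = 2.927 / 0.1307 = 22.395.
n = 22.395² + 3 = 501.53 + 3 = 504.5.
Round up.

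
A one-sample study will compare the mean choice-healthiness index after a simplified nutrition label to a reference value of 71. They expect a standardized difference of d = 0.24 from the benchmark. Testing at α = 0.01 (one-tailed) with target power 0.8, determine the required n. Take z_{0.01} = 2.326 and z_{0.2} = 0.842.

n = 175

For a one-sample test: n = ((z_{α} + z_β) / d)².
z_{α} + z_β = 2.326 + 0.842 = 3.168.
n = (3.168 / 0.24)² = 13.200² = 174.24.
Round up.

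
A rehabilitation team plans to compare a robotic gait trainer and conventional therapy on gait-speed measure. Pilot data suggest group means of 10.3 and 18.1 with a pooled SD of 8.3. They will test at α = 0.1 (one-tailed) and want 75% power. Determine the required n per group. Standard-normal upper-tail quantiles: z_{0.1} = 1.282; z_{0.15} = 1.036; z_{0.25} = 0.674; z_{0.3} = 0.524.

n = 9 per group

Cohen's d = |M₁ − M₂| / SD_pooled = |10.3 − 18.1| / 8.3 = 7.8 / 8.3 = 0.940.
For two independent groups with equal n: n = 2·((z_{α} + z_β) / d)².
z_{α} + z_β = 1.282 + 0.674 = 1.956.
n = 2 × (1.956 / 0.940)² = 2 × 2.081² = 2 × 4.33 = 8.7.
Round up to the next whole participant.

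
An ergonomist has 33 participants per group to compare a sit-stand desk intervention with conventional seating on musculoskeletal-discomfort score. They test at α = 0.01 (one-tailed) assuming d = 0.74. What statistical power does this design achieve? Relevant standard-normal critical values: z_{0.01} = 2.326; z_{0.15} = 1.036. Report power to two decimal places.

power ≈ 0.75

For two equal groups, power = Φ(d·√(n/2) − z_{α}).
d·√(n/2) = 0.74 × √(33/2) = 0.74 × 4.062 = 3.006.
z_β = 3.006 − 2.326 = 0.680.
Power = Φ(0.680) = 0.752.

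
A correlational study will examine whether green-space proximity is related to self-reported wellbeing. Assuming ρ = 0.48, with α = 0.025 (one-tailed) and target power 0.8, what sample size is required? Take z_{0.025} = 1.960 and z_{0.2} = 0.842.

Fisher's z: C = ½·ln((1+r)/(1−r)) = ½·ln(2.8462) = 0.5230.
n = ((z_{α} + z_β)/C)² + 3.
(1.960 + 0.842) / 0.5230 = 2.802 / 0.5230 = 5.358.
n = 5.358² + 3 = 28.70 + 3 = 31.7.
Round up.

n = 32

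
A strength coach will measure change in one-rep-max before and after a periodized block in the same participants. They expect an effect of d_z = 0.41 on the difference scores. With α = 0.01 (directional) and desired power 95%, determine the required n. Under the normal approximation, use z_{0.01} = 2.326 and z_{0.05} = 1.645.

For a paired (one-sample on differences) test: n = ((z_{α} + z_β) / d)².
z_{α} + z_β = 2.326 + 1.645 = 3.971.
n = (3.971 / 0.41)² = 9.685² = 93.81.
Round up.

n = 94 pairs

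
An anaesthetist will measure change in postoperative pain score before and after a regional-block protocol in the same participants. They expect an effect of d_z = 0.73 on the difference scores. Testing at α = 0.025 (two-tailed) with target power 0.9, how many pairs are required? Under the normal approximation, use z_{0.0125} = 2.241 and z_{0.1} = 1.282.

For a paired (one-sample on differences) test: n = ((z_{α/2} + z_β) / d)².
z_{α/2} + z_β = 2.241 + 1.282 = 3.523.
n = (3.523 / 0.73)² = 4.826² = 23.29.
Round up.

n = 24 pairs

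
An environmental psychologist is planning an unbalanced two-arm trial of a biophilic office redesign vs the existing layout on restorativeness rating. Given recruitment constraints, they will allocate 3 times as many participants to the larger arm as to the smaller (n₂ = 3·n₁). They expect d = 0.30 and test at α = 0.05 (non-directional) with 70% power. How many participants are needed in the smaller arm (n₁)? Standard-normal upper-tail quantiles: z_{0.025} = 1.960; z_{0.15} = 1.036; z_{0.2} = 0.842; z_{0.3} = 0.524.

With allocation ratio k = n₂/n₁ = 3, Var(x̄₁−x̄₂) = σ²(1/n₁ + 1/(k·n₁)) = σ²·(k+1)/(k·n₁).
So n₁ = (1 + 1/k)·((z_{α/2} + z_β)/d)² = 1.333 × (2.484/0.30)².
n₁ = 1.333 × 68.56 = 91.4.
Round up: n₁ = 92, giving n₂ = 3 × 92 = 276.

n₁ = 92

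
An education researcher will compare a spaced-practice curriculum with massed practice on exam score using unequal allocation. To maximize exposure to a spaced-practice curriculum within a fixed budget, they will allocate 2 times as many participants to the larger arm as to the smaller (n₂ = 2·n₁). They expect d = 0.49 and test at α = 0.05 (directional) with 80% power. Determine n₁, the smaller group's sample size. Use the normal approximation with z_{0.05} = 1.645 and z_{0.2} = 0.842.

With allocation ratio k = n₂/n₁ = 2, Var(x̄₁−x̄₂) = σ²(1/n₁ + 1/(k·n₁)) = σ²·(k+1)/(k·n₁).
So n₁ = (1 + 1/k)·((z_{α} + z_β)/d)² = 1.500 × (2.487/0.49)².
n₁ = 1.500 × 25.76 = 38.6.
Round up: n₁ = 39, giving n₂ = 2 × 39 = 78.

n₁ = 39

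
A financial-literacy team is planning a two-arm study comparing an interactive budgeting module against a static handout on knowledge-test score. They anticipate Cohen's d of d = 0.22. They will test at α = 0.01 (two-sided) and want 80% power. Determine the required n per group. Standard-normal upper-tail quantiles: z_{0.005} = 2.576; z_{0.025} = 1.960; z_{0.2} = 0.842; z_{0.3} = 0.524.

For two independent groups with equal n: n = 2·((z_{α/2} + z_β) / d)².
z_{α/2} + z_β = 2.576 + 0.842 = 3.418.
n = 2 × (3.418 / 0.22)² = 2 × 15.536² = 2 × 241.38 = 482.8.
Round up to the next whole participant.

n = 483 per group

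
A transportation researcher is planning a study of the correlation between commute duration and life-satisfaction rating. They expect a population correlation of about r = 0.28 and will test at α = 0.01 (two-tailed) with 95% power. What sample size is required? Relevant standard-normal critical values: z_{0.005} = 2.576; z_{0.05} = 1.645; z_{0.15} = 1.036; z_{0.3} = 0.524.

n = 219

Fisher's z: C = ½·ln((1+r)/(1−r)) = ½·ln(1.7778) = 0.2877.
n = ((z_{α/2} + z_β)/C)² + 3.
(2.576 + 1.645) / 0.2877 = 4.221 / 0.2877 = 14.672.
n = 14.672² + 3 = 215.25 + 3 = 218.3.
Round up.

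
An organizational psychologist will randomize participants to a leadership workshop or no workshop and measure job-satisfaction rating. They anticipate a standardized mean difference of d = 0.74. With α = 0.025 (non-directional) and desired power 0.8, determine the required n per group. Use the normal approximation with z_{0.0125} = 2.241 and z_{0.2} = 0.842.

n = 35 per group

For two independent groups with equal n: n = 2·((z_{α/2} + z_β) / d)².
z_{α/2} + z_β = 2.241 + 0.842 = 3.083.
n = 2 × (3.083 / 0.74)² = 2 × 4.166² = 2 × 17.36 = 34.7.
Round up to the next whole participant.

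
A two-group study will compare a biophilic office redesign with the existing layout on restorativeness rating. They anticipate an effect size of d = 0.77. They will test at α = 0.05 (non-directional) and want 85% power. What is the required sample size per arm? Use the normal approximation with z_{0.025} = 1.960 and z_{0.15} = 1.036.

n = 31 per group

For two independent groups with equal n: n = 2·((z_{α/2} + z_β) / d)².
z_{α/2} + z_β = 1.960 + 1.036 = 2.996.
n = 2 × (2.996 / 0.77)² = 2 × 3.891² = 2 × 15.14 = 30.3.
Round up to the next whole participant.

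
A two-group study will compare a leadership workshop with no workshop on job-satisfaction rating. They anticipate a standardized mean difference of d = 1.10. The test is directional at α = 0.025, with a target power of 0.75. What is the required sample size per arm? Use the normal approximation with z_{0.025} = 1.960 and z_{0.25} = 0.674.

For two independent groups with equal n: n = 2·((z_{α} + z_β) / d)².
z_{α} + z_β = 1.960 + 0.674 = 2.634.
n = 2 × (2.634 / 1.10)² = 2 × 2.395² = 2 × 5.73 = 11.5.
Round up to the next whole participant.

n = 12 per group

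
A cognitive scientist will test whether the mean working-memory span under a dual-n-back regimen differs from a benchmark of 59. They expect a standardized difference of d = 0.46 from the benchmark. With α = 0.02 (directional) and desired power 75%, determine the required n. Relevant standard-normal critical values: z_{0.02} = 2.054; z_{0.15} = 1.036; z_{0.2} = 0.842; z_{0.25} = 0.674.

For a one-sample test: n = ((z_{α} + z_β) / d)².
z_{α} + z_β = 2.054 + 0.674 = 2.728.
n = (2.728 / 0.46)² = 5.930² = 35.17.
Round up.

n = 36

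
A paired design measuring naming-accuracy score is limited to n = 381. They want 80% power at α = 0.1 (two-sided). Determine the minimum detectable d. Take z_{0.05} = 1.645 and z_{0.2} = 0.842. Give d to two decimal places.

For a single sample (or paired design) of n = 381: d_min = (z_{α/2} + z_β)/√n.
z-sum = 1.645 + 0.842 = 2.487.
d_min = 2.487 / √381 = 2.487 / 19.519 = 0.127.

d_min ≈ 0.13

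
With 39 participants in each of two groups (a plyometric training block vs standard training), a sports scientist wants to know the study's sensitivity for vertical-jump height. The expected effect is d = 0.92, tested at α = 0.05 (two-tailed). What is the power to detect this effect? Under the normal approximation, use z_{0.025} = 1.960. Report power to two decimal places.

power ≈ 0.98

For two equal groups, power = Φ(d·√(n/2) − z_{α/2}).
d·√(n/2) = 0.92 × √(39/2) = 0.92 × 4.416 = 4.063.
z_β = 4.063 − 1.960 = 2.103.
Power = Φ(2.103) = 0.982.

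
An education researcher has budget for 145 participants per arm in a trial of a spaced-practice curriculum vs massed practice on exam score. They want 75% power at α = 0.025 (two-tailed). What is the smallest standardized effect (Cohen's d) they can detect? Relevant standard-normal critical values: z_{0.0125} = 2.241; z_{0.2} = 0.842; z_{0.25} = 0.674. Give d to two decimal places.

d_min ≈ 0.34

For two independent groups of n = 145 each: d_min = (z_{α/2} + z_β)·√(2/n).
z-sum = 2.241 + 0.674 = 2.915.
d_min = 2.915 × √(2/145) = 2.915 × 0.1174 = 0.342.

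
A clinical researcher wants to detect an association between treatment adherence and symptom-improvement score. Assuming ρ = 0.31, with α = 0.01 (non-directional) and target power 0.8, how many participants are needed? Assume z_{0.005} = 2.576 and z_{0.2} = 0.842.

n = 117

Fisher's z: C = ½·ln((1+r)/(1−r)) = ½·ln(1.8986) = 0.3205.
n = ((z_{α/2} + z_β)/C)² + 3.
(2.576 + 0.842) / 0.3205 = 3.418 / 0.3205 = 10.665.
n = 10.665² + 3 = 113.73 + 3 = 116.7.
Round up.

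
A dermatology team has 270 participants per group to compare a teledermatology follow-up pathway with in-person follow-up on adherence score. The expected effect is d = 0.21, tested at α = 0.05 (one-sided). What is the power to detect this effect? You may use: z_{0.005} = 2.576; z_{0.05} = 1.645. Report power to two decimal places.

power ≈ 0.79

For two equal groups, power = Φ(d·√(n/2) − z_{α}).
d·√(n/2) = 0.21 × √(270/2) = 0.21 × 11.619 = 2.440.
z_β = 2.440 − 1.645 = 0.795.
Power = Φ(0.795) = 0.787.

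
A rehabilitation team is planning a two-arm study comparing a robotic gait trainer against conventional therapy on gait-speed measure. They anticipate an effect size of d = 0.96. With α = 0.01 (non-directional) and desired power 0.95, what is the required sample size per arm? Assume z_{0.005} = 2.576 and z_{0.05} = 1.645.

n = 39 per group

For two independent groups with equal n: n = 2·((z_{α/2} + z_β) / d)².
z_{α/2} + z_β = 2.576 + 1.645 = 4.221.
n = 2 × (4.221 / 0.96)² = 2 × 4.397² = 2 × 19.33 = 38.7.
Round up to the next whole participant.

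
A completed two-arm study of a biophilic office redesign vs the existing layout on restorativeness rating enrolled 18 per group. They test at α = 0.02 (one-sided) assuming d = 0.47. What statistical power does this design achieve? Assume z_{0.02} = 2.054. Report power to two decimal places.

For two equal groups, power = Φ(d·√(n/2) − z_{α}).
d·√(n/2) = 0.47 × √(18/2) = 0.47 × 3.000 = 1.410.
z_β = 1.410 − 2.054 = -0.644.
Power = Φ(-0.644) = 0.260.

power ≈ 0.26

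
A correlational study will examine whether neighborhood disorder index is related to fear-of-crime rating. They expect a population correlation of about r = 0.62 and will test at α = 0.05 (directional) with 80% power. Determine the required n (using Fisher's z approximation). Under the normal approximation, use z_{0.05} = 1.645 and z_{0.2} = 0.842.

n = 15

Fisher's z: C = ½·ln((1+r)/(1−r)) = ½·ln(4.2632) = 0.7250.
n = ((z_{α} + z_β)/C)² + 3.
(1.645 + 0.842) / 0.7250 = 2.487 / 0.7250 = 3.430.
n = 3.430² + 3 = 11.77 + 3 = 14.8.
Round up.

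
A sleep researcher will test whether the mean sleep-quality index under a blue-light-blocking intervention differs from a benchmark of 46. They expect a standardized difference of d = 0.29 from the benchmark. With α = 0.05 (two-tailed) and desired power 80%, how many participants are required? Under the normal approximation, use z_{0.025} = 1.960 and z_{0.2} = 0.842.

n = 94

For a one-sample test: n = ((z_{α/2} + z_β) / d)².
z_{α/2} + z_β = 1.960 + 0.842 = 2.802.
n = (2.802 / 0.29)² = 9.662² = 93.36.
Round up.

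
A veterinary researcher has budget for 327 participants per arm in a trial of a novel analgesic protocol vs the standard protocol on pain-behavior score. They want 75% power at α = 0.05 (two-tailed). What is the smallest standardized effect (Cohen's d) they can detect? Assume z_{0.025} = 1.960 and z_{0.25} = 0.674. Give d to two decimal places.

For two independent groups of n = 327 each: d_min = (z_{α/2} + z_β)·√(2/n).
z-sum = 1.960 + 0.674 = 2.634.
d_min = 2.634 × √(2/327) = 2.634 × 0.0782 = 0.206.

d_min ≈ 0.21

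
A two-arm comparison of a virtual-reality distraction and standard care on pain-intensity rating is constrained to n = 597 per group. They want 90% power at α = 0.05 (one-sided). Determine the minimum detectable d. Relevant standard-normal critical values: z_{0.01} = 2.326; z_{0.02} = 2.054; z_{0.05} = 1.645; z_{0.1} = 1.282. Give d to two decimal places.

d_min ≈ 0.17

For two independent groups of n = 597 each: d_min = (z_{α} + z_β)·√(2/n).
z-sum = 1.645 + 1.282 = 2.927.
d_min = 2.927 × √(2/597) = 2.927 × 0.0579 = 0.169.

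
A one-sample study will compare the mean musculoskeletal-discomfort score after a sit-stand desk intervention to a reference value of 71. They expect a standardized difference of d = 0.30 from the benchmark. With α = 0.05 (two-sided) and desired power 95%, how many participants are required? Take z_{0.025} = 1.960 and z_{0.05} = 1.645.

For a one-sample test: n = ((z_{α/2} + z_β) / d)².
z_{α/2} + z_β = 1.960 + 1.645 = 3.605.
n = (3.605 / 0.30)² = 12.017² = 144.40.
Round up.

n = 145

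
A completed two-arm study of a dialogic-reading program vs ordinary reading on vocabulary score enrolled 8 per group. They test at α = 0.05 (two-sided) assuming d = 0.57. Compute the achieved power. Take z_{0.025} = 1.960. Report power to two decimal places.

For two equal groups, power = Φ(d·√(n/2) − z_{α/2}).
d·√(n/2) = 0.57 × √(8/2) = 0.57 × 2.000 = 1.140.
z_β = 1.140 − 1.960 = -0.820.
Power = Φ(-0.820) = 0.206.

power ≈ 0.21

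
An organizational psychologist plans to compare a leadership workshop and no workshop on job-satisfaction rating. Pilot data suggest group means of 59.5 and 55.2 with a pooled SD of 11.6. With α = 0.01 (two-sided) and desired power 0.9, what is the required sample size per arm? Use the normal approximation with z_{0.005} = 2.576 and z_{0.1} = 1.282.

Cohen's d = |M₁ − M₂| / SD_pooled = |59.5 − 55.2| / 11.6 = 4.3 / 11.6 = 0.371.
For two independent groups with equal n: n = 2·((z_{α/2} + z_β) / d)².
z_{α/2} + z_β = 2.576 + 1.282 = 3.858.
n = 2 × (3.858 / 0.371)² = 2 × 10.399² = 2 × 108.14 = 216.3.
Round up to the next whole participant.

n = 217 per group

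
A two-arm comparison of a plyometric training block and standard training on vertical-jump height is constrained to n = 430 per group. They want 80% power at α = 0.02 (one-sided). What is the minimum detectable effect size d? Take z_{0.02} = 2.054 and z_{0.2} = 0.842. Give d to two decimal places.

For two independent groups of n = 430 each: d_min = (z_{α} + z_β)·√(2/n).
z-sum = 2.054 + 0.842 = 2.896.
d_min = 2.896 × √(2/430) = 2.896 × 0.0682 = 0.198.

d_min ≈ 0.20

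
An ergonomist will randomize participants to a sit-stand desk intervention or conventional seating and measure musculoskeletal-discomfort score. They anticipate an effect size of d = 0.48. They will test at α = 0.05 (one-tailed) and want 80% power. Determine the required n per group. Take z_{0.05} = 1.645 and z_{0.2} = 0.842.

For two independent groups with equal n: n = 2·((z_{α} + z_β) / d)².
z_{α} + z_β = 1.645 + 0.842 = 2.487.
n = 2 × (2.487 / 0.48)² = 2 × 5.181² = 2 × 26.85 = 53.7.
Round up to the next whole participant.

n = 54 per group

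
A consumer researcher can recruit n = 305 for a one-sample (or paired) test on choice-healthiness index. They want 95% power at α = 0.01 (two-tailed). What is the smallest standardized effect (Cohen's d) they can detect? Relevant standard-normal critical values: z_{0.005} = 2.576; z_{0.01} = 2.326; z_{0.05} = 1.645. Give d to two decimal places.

For a single sample (or paired design) of n = 305: d_min = (z_{α/2} + z_β)/√n.
z-sum = 2.576 + 1.645 = 4.221.
d_min = 4.221 / √305 = 4.221 / 17.464 = 0.242.

d_min ≈ 0.24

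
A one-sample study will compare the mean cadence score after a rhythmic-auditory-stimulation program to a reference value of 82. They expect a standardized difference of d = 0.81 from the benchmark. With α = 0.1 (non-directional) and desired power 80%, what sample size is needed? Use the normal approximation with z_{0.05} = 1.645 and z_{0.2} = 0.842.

n = 10

For a one-sample test: n = ((z_{α/2} + z_β) / d)².
z_{α/2} + z_β = 1.645 + 0.842 = 2.487.
n = (2.487 / 0.81)² = 3.070² = 9.43.
Round up.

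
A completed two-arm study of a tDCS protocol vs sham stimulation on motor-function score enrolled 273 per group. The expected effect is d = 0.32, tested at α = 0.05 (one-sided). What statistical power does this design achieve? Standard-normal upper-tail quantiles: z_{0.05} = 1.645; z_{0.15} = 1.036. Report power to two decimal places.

For two equal groups, power = Φ(d·√(n/2) − z_{α}).
d·√(n/2) = 0.32 × √(273/2) = 0.32 × 11.683 = 3.739.
z_β = 3.739 − 1.645 = 2.094.
Power = Φ(2.094) = 0.982.

power ≈ 0.98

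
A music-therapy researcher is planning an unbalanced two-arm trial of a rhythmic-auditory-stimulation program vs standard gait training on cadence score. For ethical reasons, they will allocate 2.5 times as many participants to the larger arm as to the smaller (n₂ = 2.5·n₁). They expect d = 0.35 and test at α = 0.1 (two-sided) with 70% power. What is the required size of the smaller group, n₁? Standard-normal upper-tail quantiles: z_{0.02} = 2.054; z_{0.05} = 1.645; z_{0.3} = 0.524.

With allocation ratio k = n₂/n₁ = 2.5, Var(x̄₁−x̄₂) = σ²(1/n₁ + 1/(k·n₁)) = σ²·(k+1)/(k·n₁).
So n₁ = (1 + 1/k)·((z_{α/2} + z_β)/d)² = 1.400 × (2.169/0.35)².
n₁ = 1.400 × 38.40 = 53.8.
Round up: n₁ = 54, giving n₂ = 2.5 × 54 = 135.

n₁ = 54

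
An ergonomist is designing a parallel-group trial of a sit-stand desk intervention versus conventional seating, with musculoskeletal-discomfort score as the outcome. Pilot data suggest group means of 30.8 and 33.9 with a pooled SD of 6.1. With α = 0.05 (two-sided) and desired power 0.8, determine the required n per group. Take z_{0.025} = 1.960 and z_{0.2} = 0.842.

n = 61 per group

Cohen's d = |M₁ − M₂| / SD_pooled = |30.8 − 33.9| / 6.1 = 3.1 / 6.1 = 0.508.
For two independent groups with equal n: n = 2·((z_{α/2} + z_β) / d)².
z_{α/2} + z_β = 1.960 + 0.842 = 2.802.
n = 2 × (2.802 / 0.508)² = 2 × 5.516² = 2 × 30.42 = 60.8.
Round up to the next whole participant.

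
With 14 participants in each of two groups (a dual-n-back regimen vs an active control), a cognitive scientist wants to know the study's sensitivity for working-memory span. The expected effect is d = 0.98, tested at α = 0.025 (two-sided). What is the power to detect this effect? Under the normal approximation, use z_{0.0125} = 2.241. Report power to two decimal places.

power ≈ 0.64

For two equal groups, power = Φ(d·√(n/2) − z_{α/2}).
d·√(n/2) = 0.98 × √(14/2) = 0.98 × 2.646 = 2.593.
z_β = 2.593 − 2.241 = 0.352.
Power = Φ(0.352) = 0.638.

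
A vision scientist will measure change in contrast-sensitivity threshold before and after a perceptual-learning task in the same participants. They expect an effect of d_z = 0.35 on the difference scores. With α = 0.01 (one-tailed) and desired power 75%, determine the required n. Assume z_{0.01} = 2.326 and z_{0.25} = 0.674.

n = 74 pairs

For a paired (one-sample on differences) test: n = ((z_{α} + z_β) / d)².
z_{α} + z_β = 2.326 + 0.674 = 3.000.
n = (3.000 / 0.35)² = 8.571² = 73.47.
Round up.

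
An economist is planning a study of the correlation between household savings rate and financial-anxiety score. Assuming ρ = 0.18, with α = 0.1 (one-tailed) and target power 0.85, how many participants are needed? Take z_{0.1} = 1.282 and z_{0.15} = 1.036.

n = 166

Fisher's z: C = ½·ln((1+r)/(1−r)) = ½·ln(1.4390) = 0.1820.
n = ((z_{α} + z_β)/C)² + 3.
(1.282 + 1.036) / 0.1820 = 2.318 / 0.1820 = 12.736.
n = 12.736² + 3 = 162.21 + 3 = 165.2.
Round up.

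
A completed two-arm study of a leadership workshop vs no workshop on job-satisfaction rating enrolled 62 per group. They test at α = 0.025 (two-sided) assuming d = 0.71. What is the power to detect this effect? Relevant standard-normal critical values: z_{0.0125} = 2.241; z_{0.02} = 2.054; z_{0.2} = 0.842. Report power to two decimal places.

power ≈ 0.96

For two equal groups, power = Φ(d·√(n/2) − z_{α/2}).
d·√(n/2) = 0.71 × √(62/2) = 0.71 × 5.568 = 3.953.
z_β = 3.953 − 2.241 = 1.712.
Power = Φ(1.712) = 0.957.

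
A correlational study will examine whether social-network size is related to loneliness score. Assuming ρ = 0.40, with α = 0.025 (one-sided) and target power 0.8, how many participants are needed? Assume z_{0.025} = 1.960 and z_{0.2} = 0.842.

n = 47

Fisher's z: C = ½·ln((1+r)/(1−r)) = ½·ln(2.3333) = 0.4236.
n = ((z_{α} + z_β)/C)² + 3.
(1.960 + 0.842) / 0.4236 = 2.802 / 0.4236 = 6.615.
n = 6.615² + 3 = 43.75 + 3 = 46.8.
Round up.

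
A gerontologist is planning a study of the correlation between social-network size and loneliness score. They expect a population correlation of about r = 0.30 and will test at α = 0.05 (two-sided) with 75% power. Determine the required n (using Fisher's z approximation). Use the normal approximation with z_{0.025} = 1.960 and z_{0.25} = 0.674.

n = 76

Fisher's z: C = ½·ln((1+r)/(1−r)) = ½·ln(1.8571) = 0.3095.
n = ((z_{α/2} + z_β)/C)² + 3.
(1.960 + 0.674) / 0.3095 = 2.634 / 0.3095 = 8.511.
n = 8.511² + 3 = 72.43 + 3 = 75.4.
Round up.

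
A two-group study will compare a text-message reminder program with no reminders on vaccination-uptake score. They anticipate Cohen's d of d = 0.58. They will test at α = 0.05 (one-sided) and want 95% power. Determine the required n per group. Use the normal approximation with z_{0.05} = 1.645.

n = 65 per group

For two independent groups with equal n: n = 2·((z_{α} + z_β) / d)².
z_{α} + z_β = 1.645 + 1.645 = 3.290.
n = 2 × (3.290 / 0.58)² = 2 × 5.672² = 2 × 32.18 = 64.4.
Round up to the next whole participant.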